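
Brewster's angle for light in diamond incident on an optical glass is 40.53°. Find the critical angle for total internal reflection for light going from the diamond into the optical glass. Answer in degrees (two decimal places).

θ_c ≈ 58.76°

From Brewster, n₂/n₁ = tan θ_B = tan 40.53° = 0.8550.
Then sin θ_c = n₂/n₁ = 0.8550, so θ_c = arcsin 0.8550 = 58.76°.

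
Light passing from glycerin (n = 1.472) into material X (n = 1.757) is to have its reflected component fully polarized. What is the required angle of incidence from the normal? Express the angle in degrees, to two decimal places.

The reflected p-component vanishes when tan θ_B = n₂/n₁.
tan θ_B = n₂/n₁ = 1.757/1.472 = 1.1936.
θ_B = arctan(1.1936) = 50.04°.

θ_B ≈ 50.04°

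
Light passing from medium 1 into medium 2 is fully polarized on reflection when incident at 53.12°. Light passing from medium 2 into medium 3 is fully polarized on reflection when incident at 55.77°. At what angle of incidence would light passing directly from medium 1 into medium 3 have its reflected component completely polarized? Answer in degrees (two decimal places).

θ_B ≈ 62.96°

n₂/n₁ = tan 53.12° = 1.3328 and n₃/n₂ = tan 55.77° = 1.4698.
n₃/n₁ = 1.9590. Then tan θ_B(1→3) = n₃/n₁, so θ_B(1→3) = arctan(1.9590) = 62.96°.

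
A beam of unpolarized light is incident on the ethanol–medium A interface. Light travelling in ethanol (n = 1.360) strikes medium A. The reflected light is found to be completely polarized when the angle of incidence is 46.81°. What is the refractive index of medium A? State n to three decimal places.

Full polarization of the reflected beam means tan θ_B = n₂/n₁, where n₁ is the incident medium (ethanol).
n₂ = n₁ tan θ_B = 1.360 × tan 46.81° = 1.449.

n ≈ 1.449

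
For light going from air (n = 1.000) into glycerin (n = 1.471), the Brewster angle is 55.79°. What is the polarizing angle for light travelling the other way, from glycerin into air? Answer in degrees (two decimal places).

θ_B' ≈ 34.21°

Reversing the direction swaps n₁ and n₂, so tan θ_B' = 1/tan θ_B and θ_B' = 90° − θ_B.
Hence θ_B' = 90° − 55.79° = 34.21°.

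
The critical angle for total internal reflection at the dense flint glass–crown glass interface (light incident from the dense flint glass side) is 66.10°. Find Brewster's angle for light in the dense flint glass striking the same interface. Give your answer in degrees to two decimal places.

θ_B ≈ 42.44°

n₂/n₁ = sin θ_c = sin 66.10° = 0.9143.
tan θ_B equals the same ratio, so θ_B = arctan(0.9143) = 42.44°.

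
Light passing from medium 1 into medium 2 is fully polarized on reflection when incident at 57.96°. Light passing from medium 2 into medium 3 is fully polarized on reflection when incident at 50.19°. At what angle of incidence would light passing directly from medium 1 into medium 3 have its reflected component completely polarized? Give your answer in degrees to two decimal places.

tan θ_B(1→2) = n₂/n₁ = tan 57.96° = 1.5979.
tan θ_B(2→3) = n₃/n₂ = tan 50.19° = 1.1998.
n₃/n₁ = 1.9171. Then tan θ_B(1→3) = n₃/n₁, so θ_B(1→3) = arctan(1.9171) = 62.45°.

θ_B ≈ 62.45°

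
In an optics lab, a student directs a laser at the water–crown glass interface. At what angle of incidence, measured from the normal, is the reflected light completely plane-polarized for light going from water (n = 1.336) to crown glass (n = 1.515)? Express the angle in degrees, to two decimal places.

tan θ_B = n₂/n₁ = 1.515/1.336 = 1.1340.
So θ_B = arctan 1.1340 = 48.59°.

θ_B ≈ 48.59°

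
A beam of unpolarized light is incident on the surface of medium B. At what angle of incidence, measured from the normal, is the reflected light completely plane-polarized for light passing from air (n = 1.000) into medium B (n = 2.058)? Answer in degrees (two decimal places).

θ_B ≈ 64.08°

The reflected p-component vanishes when tan θ_B = n₂/n₁.
Here n₂/n₁ = 2.058/1.000 = 2.0580, and Brewster's law gives tan θ_B = n₂/n₁.
θ_B = arctan(2.0580) = 64.08°.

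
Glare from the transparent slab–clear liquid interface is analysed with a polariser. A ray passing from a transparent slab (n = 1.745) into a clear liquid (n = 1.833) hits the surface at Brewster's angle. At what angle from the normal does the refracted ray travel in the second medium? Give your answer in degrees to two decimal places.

θ_t ≈ 43.59°

First find Brewster's angle: tan θ_B = 1.833/1.745 = 1.0504, giving θ_B = 46.41°.
Since θ_B + θ_t = 90° at Brewster incidence, θ_t = 90° − 46.41° = 43.59°.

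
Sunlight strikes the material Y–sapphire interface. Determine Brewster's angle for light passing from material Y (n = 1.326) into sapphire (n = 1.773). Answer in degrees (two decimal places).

θ_B ≈ 53.21°

tan θ_B = n₂/n₁ = 1.773/1.326 = 1.3371. Taking the arctangent, θ_B = 53.21°.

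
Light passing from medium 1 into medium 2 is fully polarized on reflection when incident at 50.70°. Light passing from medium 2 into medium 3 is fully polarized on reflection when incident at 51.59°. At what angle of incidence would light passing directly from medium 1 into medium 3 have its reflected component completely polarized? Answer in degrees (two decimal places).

tan θ_B(1→2) = n₂/n₁ = tan 50.70° = 1.2218.
tan θ_B(2→3) = n₃/n₂ = tan 51.59° = 1.2612.
n₃/n₁ = 1.5409. Then tan θ_B(1→3) = n₃/n₁, so θ_B(1→3) = arctan(1.5409) = 57.02°.

θ_B ≈ 57.02°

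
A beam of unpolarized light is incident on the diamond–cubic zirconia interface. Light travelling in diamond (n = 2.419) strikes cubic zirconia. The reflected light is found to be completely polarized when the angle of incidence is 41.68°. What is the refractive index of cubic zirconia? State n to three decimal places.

n ≈ 2.154

Brewster's law: tan θ_B = n₂/n₁ (light incident in diamond, refracted into cubic zirconia).
n₂ = n₁ tan θ_B = 2.419 × tan 41.68° = 2.154.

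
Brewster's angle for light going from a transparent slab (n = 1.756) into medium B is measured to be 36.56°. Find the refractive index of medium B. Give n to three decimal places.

Full polarization of the reflected beam means tan θ_B = n₂/n₁, where n₁ is the incident medium (a transparent slab).
n₂ = n₁ tan θ_B = 1.756 × tan 36.56° = 1.302.

n ≈ 1.302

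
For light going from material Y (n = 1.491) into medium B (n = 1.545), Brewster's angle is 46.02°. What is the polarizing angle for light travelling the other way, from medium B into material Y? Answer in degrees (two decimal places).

θ_B' ≈ 43.98°

Reversing the direction swaps n₁ and n₂, so tan θ_B' = 1/tan θ_B and θ_B' = 90° − θ_B.
Hence θ_B' = 90° − 46.02° = 43.98°.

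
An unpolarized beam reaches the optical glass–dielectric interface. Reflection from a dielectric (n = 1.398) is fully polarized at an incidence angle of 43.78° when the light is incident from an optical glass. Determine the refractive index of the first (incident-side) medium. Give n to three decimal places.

n ≈ 1.459

Full polarization of the reflected beam means tan θ_B = n₂/n₁, where n₁ is the incident medium (an optical glass).
n₁ = n₂ / tan θ_B = 1.398 / tan 43.78° = 1.459.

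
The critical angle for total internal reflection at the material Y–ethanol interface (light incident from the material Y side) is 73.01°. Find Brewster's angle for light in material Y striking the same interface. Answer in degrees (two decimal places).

n₂/n₁ = sin θ_c = sin 73.01° = 0.9564.
tan θ_B equals the same ratio, so θ_B = arctan(0.9564) = 43.72°.

θ_B ≈ 43.72°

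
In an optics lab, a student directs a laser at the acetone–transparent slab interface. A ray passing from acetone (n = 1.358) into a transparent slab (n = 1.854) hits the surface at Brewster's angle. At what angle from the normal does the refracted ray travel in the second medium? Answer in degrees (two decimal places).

θ_t ≈ 36.22°

tan θ_B = n₂/n₁ = 1.854/1.358 = 1.3652, so θ_B = 53.78°.
The refracted ray is perpendicular to the reflected ray, so θ_t = 90° − θ_B = 36.22°.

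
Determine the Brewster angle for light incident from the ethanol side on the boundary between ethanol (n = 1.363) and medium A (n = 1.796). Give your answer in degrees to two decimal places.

θ_B ≈ 52.80°

Here n₂/n₁ = 1.796/1.363 = 1.3177, and Brewster's law gives tan θ_B = n₂/n₁. Taking the arctangent, θ_B = 52.80°.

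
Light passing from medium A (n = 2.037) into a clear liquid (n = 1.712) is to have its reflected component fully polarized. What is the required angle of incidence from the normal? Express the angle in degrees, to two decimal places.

Brewster's condition: tan θ_B = n₂/n₁ = 1.712/2.037 = 0.8405.
θ_B = arctan(0.8405) = 40.05°.

θ_B ≈ 40.05°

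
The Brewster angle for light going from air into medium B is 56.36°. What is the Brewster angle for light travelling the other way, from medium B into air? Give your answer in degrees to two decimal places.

θ_B' ≈ 33.64°

Reversing the direction swaps n₁ and n₂, so tan θ_B' = 1/tan θ_B and θ_B' = 90° − θ_B.
Hence θ_B' = 90° − 56.36° = 33.64°.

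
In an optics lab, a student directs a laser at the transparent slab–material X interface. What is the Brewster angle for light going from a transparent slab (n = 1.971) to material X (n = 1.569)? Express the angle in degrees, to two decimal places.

At Brewster's angle the reflected and refracted rays are perpendicular, which with Snell's law gives tan θ_B = n₂/n₁.
Here n₂/n₁ = 1.569/1.971 = 0.7960, and Brewster's law gives tan θ_B = n₂/n₁.
So θ_B = arctan 0.7960 = 38.52°.

θ_B ≈ 38.52°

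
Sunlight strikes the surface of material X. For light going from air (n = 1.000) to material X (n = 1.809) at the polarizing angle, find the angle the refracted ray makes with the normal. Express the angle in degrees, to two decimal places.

θ_t ≈ 28.93°

θ_B = arctan(n₂/n₁) = arctan(1.809/1.000) = 61.07°.
Since θ_B + θ_t = 90° at Brewster incidence, θ_t = 90° − 61.07° = 28.93°.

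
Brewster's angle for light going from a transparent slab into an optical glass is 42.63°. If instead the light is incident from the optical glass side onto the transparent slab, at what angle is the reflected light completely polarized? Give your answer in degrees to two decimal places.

The two Brewster angles are complementary: θ_B' = 90° − θ_B = 90° − 42.63° = 47.37°.

θ_B' ≈ 47.37°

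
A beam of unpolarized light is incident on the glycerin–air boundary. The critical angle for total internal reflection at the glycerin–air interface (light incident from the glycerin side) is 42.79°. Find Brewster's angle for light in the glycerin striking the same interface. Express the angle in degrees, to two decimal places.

θ_B ≈ 34.19°

n₂/n₁ = sin θ_c = sin 42.79° = 0.6793.
tan θ_B equals the same ratio, so θ_B = arctan(0.6793) = 34.19°.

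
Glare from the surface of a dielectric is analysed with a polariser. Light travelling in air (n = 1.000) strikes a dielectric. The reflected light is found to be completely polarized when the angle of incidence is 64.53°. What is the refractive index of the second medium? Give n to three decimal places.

At the polarizing angle, tan θ_B = n₂/n₁ with n₁ on the incident side (air) and n₂ on the transmitted side (a dielectric).
n₂ = n₁ tan θ_B = 1.000 × tan 64.53° = 2.099.

n ≈ 2.099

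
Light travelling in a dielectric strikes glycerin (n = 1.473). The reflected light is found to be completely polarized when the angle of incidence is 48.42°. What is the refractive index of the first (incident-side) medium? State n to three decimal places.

n ≈ 1.307

Brewster's law: tan θ_B = n₂/n₁ (light incident in a dielectric, refracted into glycerin).
n₁ = n₂ / tan θ_B = 1.473 / tan 48.42° = 1.307.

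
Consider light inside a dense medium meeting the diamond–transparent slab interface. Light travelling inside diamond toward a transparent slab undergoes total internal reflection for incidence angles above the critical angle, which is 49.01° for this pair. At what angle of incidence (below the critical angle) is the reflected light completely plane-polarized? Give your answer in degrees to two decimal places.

n₂/n₁ = sin θ_c = sin 49.01° = 0.7548.
tan θ_B equals the same ratio, so θ_B = arctan(0.7548) = 37.05°.

θ_B ≈ 37.05°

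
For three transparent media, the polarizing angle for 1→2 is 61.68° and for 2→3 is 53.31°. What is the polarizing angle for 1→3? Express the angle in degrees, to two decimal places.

θ_B ≈ 68.12°

Each Brewster angle gives a ratio: n₂/n₁ = tan 61.68° = 1.8556, n₃/n₂ = tan 53.31° = 1.3421.
Multiplying, n₃/n₁ = 1.8556 × 1.3421 = 2.4905, and θ_B(1→3) = arctan 2.4905 = 68.12°.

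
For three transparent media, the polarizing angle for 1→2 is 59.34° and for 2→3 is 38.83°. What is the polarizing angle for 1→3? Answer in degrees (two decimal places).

tan θ_B(1→2) = n₂/n₁ = tan 59.34° = 1.6869.
tan θ_B(2→3) = n₃/n₂ = tan 38.83° = 0.8049.
So n₃/n₁ = (n₂/n₁)(n₃/n₂) = 1.6869 × 0.8049 = 1.3577.
θ_B(1→3) = arctan(1.3577) = 53.63°.

θ_B ≈ 53.63°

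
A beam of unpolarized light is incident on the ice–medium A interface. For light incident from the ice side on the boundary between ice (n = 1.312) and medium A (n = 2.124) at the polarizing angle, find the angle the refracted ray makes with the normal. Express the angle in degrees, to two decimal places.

tan θ_B = n₂/n₁ = 2.124/1.312 = 1.6189, so θ_B = 58.30°.
The refracted ray is perpendicular to the reflected ray, so θ_t = 90° − θ_B = 31.70°.

θ_t ≈ 31.70°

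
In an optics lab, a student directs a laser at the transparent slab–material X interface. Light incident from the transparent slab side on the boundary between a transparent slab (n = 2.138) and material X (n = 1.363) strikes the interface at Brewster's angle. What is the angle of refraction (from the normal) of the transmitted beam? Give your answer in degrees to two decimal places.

tan θ_B = n₂/n₁ = 1.363/2.138 = 0.6375, so θ_B = 32.52°.
The refracted ray is perpendicular to the reflected ray, so θ_t = 90° − θ_B = 57.48°.

θ_t ≈ 57.48°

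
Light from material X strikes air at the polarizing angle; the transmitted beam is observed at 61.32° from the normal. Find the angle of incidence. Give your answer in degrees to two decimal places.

θ_B ≈ 28.68°

Since the reflected and refracted rays are at right angles at the polarizing angle, θ_B + θ_t = 90°.
So θ_B = 90° − θ_t = 90° − 61.32° = 28.68°.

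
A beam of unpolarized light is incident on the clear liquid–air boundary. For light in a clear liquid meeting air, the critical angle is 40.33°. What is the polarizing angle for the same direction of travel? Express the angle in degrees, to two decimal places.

n₂/n₁ = sin θ_c = sin 40.33° = 0.6472.
tan θ_B equals the same ratio, so θ_B = arctan(0.6472) = 32.91°.

θ_B ≈ 32.91°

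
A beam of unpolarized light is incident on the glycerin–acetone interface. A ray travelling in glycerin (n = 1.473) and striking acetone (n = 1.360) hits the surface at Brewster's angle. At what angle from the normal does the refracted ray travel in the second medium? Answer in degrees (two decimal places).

First find Brewster's angle: tan θ_B = 1.360/1.473 = 0.9233, giving θ_B = 42.72°.
At Brewster's angle the reflected and refracted rays are perpendicular, so θ_t = 90° − θ_B = 90° − 42.72° = 47.28°.

θ_t ≈ 47.28°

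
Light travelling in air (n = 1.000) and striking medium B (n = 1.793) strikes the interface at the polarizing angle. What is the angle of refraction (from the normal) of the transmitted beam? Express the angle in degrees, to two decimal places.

tan θ_B = n₂/n₁ = 1.793/1.000 = 1.7930, so θ_B = 60.85°.
At Brewster's angle the reflected and refracted rays are perpendicular, so θ_t = 90° − θ_B = 90° − 60.85° = 29.15°.

θ_t ≈ 29.15°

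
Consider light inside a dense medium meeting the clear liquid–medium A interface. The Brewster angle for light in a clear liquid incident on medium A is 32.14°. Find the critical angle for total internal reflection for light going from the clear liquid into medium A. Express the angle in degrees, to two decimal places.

θ_c ≈ 38.92°

From Brewster, n₂/n₁ = tan θ_B = tan 32.14° = 0.6283.
Then sin θ_c = n₂/n₁ = 0.6283, so θ_c = arcsin 0.6283 = 38.92°.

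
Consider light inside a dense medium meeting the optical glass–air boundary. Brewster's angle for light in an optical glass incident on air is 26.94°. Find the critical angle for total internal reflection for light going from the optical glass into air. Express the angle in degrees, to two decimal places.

θ_c ≈ 30.54°

tan θ_B = n₂/n₁ = tan 26.94° = 0.5082.
Total internal reflection: sin θ_c = n₂/n₁ = 0.5082.
θ_c = arcsin(0.5082) = 30.54°.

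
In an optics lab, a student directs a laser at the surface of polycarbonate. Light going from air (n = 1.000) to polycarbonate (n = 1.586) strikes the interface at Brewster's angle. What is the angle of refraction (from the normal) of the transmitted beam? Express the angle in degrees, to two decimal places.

θ_t ≈ 32.23°

θ_B = arctan(n₂/n₁) = arctan(1.586/1.000) = 57.77°.
At Brewster's angle the reflected and refracted rays are perpendicular, so θ_t = 90° − θ_B = 90° − 57.77° = 32.23°.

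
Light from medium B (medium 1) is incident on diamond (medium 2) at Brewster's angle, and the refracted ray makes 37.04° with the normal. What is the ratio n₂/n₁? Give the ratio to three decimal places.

n₂/n₁ ≈ 1.325

At Brewster incidence θ_B = 90° − θ_t = 90° − 37.04° = 52.96°.
tan θ_B = n₂/n₁, so n₂/n₁ = tan 52.96° = 1.325.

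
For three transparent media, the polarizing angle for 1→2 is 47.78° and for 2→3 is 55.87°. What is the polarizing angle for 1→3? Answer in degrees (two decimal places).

Each Brewster angle gives a ratio: n₂/n₁ = tan 47.78° = 1.1021, n₃/n₂ = tan 55.87° = 1.4753.
So n₃/n₁ = (n₂/n₁)(n₃/n₂) = 1.1021 × 1.4753 = 1.6259.
θ_B(1→3) = arctan(1.6259) = 58.41°.

θ_B ≈ 58.41°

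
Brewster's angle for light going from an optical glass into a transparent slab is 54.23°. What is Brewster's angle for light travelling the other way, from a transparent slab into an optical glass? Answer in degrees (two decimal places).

Reversing the direction swaps n₁ and n₂, so tan θ_B' = 1/tan θ_B and θ_B' = 90° − θ_B.
Hence θ_B' = 90° − 54.23° = 35.77°.

θ_B' ≈ 35.77°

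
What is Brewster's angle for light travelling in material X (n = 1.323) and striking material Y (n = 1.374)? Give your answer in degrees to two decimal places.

θ_B ≈ 46.08°

Brewster's condition: tan θ_B = n₂/n₁ = 1.374/1.323 = 1.0385.
So θ_B = arctan 1.0385 = 46.08°.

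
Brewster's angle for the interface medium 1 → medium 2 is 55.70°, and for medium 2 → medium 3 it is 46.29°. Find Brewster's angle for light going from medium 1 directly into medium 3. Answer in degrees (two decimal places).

Each Brewster angle gives a ratio: n₂/n₁ = tan 55.70° = 1.4659, n₃/n₂ = tan 46.29° = 1.0461.
Multiplying, n₃/n₁ = 1.4659 × 1.0461 = 1.5335, and θ_B(1→3) = arctan 1.5335 = 56.89°.

θ_B ≈ 56.89°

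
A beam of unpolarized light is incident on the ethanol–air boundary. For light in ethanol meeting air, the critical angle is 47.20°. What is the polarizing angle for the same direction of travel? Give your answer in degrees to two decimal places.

At the critical angle sin θ_c = n₂/n₁, giving n₂/n₁ = sin 47.20° = 0.7337.
Then tan θ_B = n₂/n₁ = 0.7337, so θ_B = arctan 0.7337 = 36.27°.

θ_B ≈ 36.27°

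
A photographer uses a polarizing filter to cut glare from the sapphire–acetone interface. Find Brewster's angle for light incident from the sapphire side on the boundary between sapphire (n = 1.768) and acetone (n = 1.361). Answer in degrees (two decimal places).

Here n₂/n₁ = 1.361/1.768 = 0.7698, and Brewster's law gives tan θ_B = n₂/n₁.
So θ_B = arctan 0.7698 = 37.59°.

θ_B ≈ 37.59°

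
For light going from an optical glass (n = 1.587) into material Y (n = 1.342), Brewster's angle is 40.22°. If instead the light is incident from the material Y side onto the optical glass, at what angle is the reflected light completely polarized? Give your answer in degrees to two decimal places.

Reversing the direction swaps n₁ and n₂, so tan θ_B' = 1/tan θ_B and θ_B' = 90° − θ_B.
Hence θ_B' = 90° − 40.22° = 49.78°.

θ_B' ≈ 49.78°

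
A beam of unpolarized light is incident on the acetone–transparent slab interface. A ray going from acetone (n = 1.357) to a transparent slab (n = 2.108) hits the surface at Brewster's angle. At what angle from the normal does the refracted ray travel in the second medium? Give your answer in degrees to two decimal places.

θ_t ≈ 32.77°

First find Brewster's angle: tan θ_B = 2.108/1.357 = 1.5534, giving θ_B = 57.23°.
Since θ_B + θ_t = 90° at Brewster incidence, θ_t = 90° − 57.23° = 32.77°.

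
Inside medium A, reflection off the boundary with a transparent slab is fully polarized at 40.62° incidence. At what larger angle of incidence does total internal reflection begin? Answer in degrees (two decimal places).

θ_c ≈ 59.06°

n₂/n₁ = tan 40.62° = 0.8577; the critical angle satisfies sin θ_c = n₂/n₁.
θ_c = arcsin(0.8577) = 59.06°.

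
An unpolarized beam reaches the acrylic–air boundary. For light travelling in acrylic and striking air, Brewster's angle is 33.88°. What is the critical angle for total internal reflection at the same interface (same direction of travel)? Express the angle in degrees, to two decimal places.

n₂/n₁ = tan 33.88° = 0.6715; the critical angle satisfies sin θ_c = n₂/n₁.
θ_c = arcsin(0.6715) = 42.18°.

θ_c ≈ 42.18°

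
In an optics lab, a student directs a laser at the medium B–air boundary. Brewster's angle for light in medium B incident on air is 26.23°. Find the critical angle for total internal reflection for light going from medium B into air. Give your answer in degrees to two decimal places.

n₂/n₁ = tan 26.23° = 0.4927; the critical angle satisfies sin θ_c = n₂/n₁.
θ_c = arcsin(0.4927) = 29.52°.

θ_c ≈ 29.52°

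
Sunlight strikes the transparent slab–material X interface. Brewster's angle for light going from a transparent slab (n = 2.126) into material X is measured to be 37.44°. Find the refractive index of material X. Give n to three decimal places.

n ≈ 1.628

Brewster's law: tan θ_B = n₂/n₁ (light incident in a transparent slab, refracted into material X).
n₂ = n₁ tan θ_B = 2.126 × tan 37.44° = 1.628.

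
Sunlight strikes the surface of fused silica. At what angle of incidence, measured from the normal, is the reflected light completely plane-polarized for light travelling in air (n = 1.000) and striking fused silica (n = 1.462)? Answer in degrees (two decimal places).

θ_B ≈ 55.63°

Here n₂/n₁ = 1.462/1.000 = 1.4620, and Brewster's law gives tan θ_B = n₂/n₁.
So θ_B = arctan 1.4620 = 55.63°.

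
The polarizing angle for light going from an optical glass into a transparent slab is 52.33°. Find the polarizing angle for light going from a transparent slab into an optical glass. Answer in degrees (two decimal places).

Reversing the direction swaps n₁ and n₂, so tan θ_B' = 1/tan θ_B and θ_B' = 90° − θ_B.
Hence θ_B' = 90° − 52.33° = 37.67°.

θ_B' ≈ 37.67°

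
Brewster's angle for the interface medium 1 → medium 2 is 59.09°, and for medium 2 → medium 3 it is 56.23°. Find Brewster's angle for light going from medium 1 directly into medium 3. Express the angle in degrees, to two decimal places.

tan θ_B(1→2) = n₂/n₁ = tan 59.09° = 1.6702.
tan θ_B(2→3) = n₃/n₂ = tan 56.23° = 1.4955.
So n₃/n₁ = (n₂/n₁)(n₃/n₂) = 1.6702 × 1.4955 = 2.4978.
θ_B(1→3) = arctan(2.4978) = 68.18°.

θ_B ≈ 68.18°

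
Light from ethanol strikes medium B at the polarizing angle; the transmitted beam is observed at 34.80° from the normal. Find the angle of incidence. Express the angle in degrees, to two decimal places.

Since the reflected and refracted rays are at right angles at the polarizing angle, θ_B + θ_t = 90°.
θ_B = 90° − 34.80° = 55.20°.

θ_B ≈ 55.20°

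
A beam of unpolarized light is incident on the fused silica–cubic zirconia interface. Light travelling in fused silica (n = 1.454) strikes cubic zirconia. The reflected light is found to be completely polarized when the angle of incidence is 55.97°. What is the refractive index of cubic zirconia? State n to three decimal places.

At the polarizing angle, tan θ_B = n₂/n₁ with n₁ on the incident side (fused silica) and n₂ on the transmitted side (cubic zirconia).
n₂ = n₁ tan θ_B = 1.454 × tan 55.97° = 2.153.

n ≈ 2.153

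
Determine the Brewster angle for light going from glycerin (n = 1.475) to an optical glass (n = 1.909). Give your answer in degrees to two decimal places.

At Brewster's angle the reflected and refracted rays are perpendicular, which with Snell's law gives tan θ_B = n₂/n₁.
tan θ_B = n₂/n₁ = 1.909/1.475 = 1.2942.
So θ_B = arctan 1.2942 = 52.31°.

θ_B ≈ 52.31°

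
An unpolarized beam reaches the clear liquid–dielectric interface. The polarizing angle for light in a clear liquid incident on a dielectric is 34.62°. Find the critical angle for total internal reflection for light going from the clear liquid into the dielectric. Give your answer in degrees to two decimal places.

θ_c ≈ 43.66°

n₂/n₁ = tan 34.62° = 0.6904; the critical angle satisfies sin θ_c = n₂/n₁.
θ_c = arcsin(0.6904) = 43.66°.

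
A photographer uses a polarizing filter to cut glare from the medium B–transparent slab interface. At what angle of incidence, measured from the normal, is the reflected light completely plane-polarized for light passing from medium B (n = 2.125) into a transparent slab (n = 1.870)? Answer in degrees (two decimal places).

θ_B ≈ 41.35°

Brewster's condition: tan θ_B = n₂/n₁ = 1.870/2.125 = 0.8800. Taking the arctangent, θ_B = 41.35°.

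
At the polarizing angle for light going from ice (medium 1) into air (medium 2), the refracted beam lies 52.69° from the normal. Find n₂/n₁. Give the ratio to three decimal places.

At Brewster incidence θ_B = 90° − θ_t = 90° − 52.69° = 37.31°.
Then n₂/n₁ = tan θ_B = tan 37.31° = 0.762.

n₂/n₁ ≈ 0.762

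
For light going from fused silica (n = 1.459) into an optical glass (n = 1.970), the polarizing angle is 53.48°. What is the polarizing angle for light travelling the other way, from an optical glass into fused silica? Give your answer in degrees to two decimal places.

The two Brewster angles are complementary: θ_B' = 90° − θ_B = 90° − 53.48° = 36.52°.

θ_B' ≈ 36.52°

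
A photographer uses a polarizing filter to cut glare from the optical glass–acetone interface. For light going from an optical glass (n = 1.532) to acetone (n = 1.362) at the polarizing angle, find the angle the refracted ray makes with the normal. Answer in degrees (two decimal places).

θ_t ≈ 48.36°

tan θ_B = n₂/n₁ = 1.362/1.532 = 0.8890, so θ_B = 41.64°.
Since θ_B + θ_t = 90° at Brewster incidence, θ_t = 90° − 41.64° = 48.36°.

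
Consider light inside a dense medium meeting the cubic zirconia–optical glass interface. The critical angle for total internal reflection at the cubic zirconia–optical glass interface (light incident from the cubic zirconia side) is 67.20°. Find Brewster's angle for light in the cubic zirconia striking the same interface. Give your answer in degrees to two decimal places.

θ_B ≈ 42.67°

sin θ_c = n₂/n₁, so n₂/n₁ = sin 67.20° = 0.9219.
Brewster: tan θ_B = n₂/n₁ = 0.9219.
θ_B = arctan(0.9219) = 42.67°.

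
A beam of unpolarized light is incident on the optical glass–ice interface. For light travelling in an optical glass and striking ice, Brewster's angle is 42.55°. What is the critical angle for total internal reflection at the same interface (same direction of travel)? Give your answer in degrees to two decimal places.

From Brewster, n₂/n₁ = tan θ_B = tan 42.55° = 0.9179.
Then sin θ_c = n₂/n₁ = 0.9179, so θ_c = arcsin 0.9179 = 66.63°.

θ_c ≈ 66.63°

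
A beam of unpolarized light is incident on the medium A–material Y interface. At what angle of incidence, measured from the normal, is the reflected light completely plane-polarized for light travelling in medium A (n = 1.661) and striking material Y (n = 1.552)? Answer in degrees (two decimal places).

Here n₂/n₁ = 1.552/1.661 = 0.9344, and Brewster's law gives tan θ_B = n₂/n₁. Taking the arctangent, θ_B = 43.06°.

θ_B ≈ 43.06°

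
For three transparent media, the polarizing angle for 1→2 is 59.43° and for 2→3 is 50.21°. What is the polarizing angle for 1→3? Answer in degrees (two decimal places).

θ_B ≈ 63.80°

tan θ_B(1→2) = n₂/n₁ = tan 59.43° = 1.6929.
tan θ_B(2→3) = n₃/n₂ = tan 50.21° = 1.2007.
So n₃/n₁ = (n₂/n₁)(n₃/n₂) = 1.6929 × 1.2007 = 2.0326.
θ_B(1→3) = arctan(2.0326) = 63.80°.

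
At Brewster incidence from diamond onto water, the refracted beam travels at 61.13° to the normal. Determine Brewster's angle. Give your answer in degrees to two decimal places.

Since the reflected and refracted rays are at right angles at the polarizing angle, θ_B + θ_t = 90°.
θ_B = 90° − 61.13° = 28.87°.

θ_B ≈ 28.87°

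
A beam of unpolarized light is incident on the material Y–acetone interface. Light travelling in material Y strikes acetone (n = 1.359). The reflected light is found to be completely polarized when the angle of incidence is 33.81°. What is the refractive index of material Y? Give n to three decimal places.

n ≈ 2.029

Full polarization of the reflected beam means tan θ_B = n₂/n₁, where n₁ is the incident medium (material Y).
n₁ = n₂ / tan θ_B = 1.359 / tan 33.81° = 2.029.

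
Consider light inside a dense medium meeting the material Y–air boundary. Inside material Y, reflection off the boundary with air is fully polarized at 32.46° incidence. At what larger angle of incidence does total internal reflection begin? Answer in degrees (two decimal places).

n₂/n₁ = tan 32.46° = 0.6361; the critical angle satisfies sin θ_c = n₂/n₁.
θ_c = arcsin(0.6361) = 39.50°.

θ_c ≈ 39.50°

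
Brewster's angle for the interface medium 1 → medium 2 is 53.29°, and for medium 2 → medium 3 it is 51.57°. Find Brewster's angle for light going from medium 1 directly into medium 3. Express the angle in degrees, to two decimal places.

θ_B ≈ 59.39°

tan θ_B(1→2) = n₂/n₁ = tan 53.29° = 1.3411.
tan θ_B(2→3) = n₃/n₂ = tan 51.57° = 1.2603.
n₃/n₁ = 1.6902. Then tan θ_B(1→3) = n₃/n₁, so θ_B(1→3) = arctan(1.6902) = 59.39°.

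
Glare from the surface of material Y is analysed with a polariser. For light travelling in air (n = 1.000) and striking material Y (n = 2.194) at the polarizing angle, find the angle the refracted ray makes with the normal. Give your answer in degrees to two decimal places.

θ_t ≈ 24.50°

First find Brewster's angle: tan θ_B = 2.194/1.000 = 2.1940, giving θ_B = 65.50°.
Since θ_B + θ_t = 90° at Brewster incidence, θ_t = 90° − 65.50° = 24.50°.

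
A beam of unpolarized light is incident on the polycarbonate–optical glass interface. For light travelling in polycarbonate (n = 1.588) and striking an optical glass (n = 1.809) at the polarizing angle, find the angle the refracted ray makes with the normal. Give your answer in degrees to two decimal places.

θ_t ≈ 41.28°

θ_B = arctan(n₂/n₁) = arctan(1.809/1.588) = 48.72°.
The refracted ray is perpendicular to the reflected ray, so θ_t = 90° − θ_B = 41.28°.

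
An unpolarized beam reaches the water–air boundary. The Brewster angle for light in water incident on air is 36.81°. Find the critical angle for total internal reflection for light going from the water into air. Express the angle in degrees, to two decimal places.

θ_c ≈ 48.45°

tan θ_B = n₂/n₁ = tan 36.81° = 0.7484.
Total internal reflection: sin θ_c = n₂/n₁ = 0.7484.
θ_c = arcsin(0.7484) = 48.45°.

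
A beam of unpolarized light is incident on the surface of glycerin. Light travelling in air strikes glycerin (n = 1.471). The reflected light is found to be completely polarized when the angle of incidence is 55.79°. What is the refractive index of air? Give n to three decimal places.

n ≈ 1.000

At the polarizing angle, tan θ_B = n₂/n₁ with n₁ on the incident side (air) and n₂ on the transmitted side (glycerin).
n₁ = n₂ / tan θ_B = 1.471 / tan 55.79° = 1.000.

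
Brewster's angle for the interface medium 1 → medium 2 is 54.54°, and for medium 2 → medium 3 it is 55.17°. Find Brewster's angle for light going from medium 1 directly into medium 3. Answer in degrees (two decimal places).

n₂/n₁ = tan 54.54° = 1.4040 and n₃/n₂ = tan 55.17° = 1.4372.
n₃/n₁ = 2.0179. Then tan θ_B(1→3) = n₃/n₁, so θ_B(1→3) = arctan(2.0179) = 63.64°.

θ_B ≈ 63.64°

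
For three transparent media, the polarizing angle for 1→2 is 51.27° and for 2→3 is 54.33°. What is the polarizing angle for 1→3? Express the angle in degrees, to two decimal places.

Each Brewster angle gives a ratio: n₂/n₁ = tan 51.27° = 1.2469, n₃/n₂ = tan 54.33° = 1.3932.
So n₃/n₁ = (n₂/n₁)(n₃/n₂) = 1.2469 × 1.3932 = 1.7371.
θ_B(1→3) = arctan(1.7371) = 60.07°.

θ_B ≈ 60.07°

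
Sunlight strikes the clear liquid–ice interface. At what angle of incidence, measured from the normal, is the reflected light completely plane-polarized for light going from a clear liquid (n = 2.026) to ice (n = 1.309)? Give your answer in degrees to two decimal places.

Here n₂/n₁ = 1.309/2.026 = 0.6461, and Brewster's law gives tan θ_B = n₂/n₁. Taking the arctangent, θ_B = 32.87°.

θ_B ≈ 32.87°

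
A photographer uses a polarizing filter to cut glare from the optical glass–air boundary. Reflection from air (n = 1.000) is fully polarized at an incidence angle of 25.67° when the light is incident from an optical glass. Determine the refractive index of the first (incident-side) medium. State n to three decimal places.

n ≈ 2.081

At the polarizing angle, tan θ_B = n₂/n₁ with n₁ on the incident side (an optical glass) and n₂ on the transmitted side (air).
n₁ = n₂ / tan θ_B = 1.000 / tan 25.67° = 2.081.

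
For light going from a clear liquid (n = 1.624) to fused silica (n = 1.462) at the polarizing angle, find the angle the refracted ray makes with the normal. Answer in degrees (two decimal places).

First find Brewster's angle: tan θ_B = 1.462/1.624 = 0.9002, giving θ_B = 42.00°.
The refracted ray is perpendicular to the reflected ray, so θ_t = 90° − θ_B = 48.00°.

θ_t ≈ 48.00°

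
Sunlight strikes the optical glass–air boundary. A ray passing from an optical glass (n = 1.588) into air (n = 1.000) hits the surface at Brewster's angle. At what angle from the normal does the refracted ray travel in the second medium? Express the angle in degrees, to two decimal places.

First find Brewster's angle: tan θ_B = 1.000/1.588 = 0.6297, giving θ_B = 32.20°.
Since θ_B + θ_t = 90° at Brewster incidence, θ_t = 90° − 32.20° = 57.80°.

θ_t ≈ 57.80°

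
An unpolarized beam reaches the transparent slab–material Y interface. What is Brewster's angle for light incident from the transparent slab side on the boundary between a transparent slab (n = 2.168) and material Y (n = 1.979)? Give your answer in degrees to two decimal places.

Brewster's condition: tan θ_B = n₂/n₁ = 1.979/2.168 = 0.9128.
So θ_B = arctan 0.9128 = 42.39°.

θ_B ≈ 42.39°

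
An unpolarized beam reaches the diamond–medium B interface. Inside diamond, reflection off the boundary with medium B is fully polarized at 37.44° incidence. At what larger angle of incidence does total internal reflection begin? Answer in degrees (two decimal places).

θ_c ≈ 49.97°

tan θ_B = n₂/n₁ = tan 37.44° = 0.7657.
Total internal reflection: sin θ_c = n₂/n₁ = 0.7657.
θ_c = arcsin(0.7657) = 49.97°.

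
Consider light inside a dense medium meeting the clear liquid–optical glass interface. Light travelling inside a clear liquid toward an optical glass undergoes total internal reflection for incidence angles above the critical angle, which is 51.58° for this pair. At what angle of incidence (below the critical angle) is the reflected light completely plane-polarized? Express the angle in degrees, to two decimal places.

θ_B ≈ 38.08°

n₂/n₁ = sin θ_c = sin 51.58° = 0.7835.
tan θ_B equals the same ratio, so θ_B = arctan(0.7835) = 38.08°.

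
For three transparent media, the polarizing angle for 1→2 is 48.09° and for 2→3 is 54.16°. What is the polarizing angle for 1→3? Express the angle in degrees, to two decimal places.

θ_B ≈ 57.04°

Each Brewster angle gives a ratio: n₂/n₁ = tan 48.09° = 1.1141, n₃/n₂ = tan 54.16° = 1.3845.
So n₃/n₁ = (n₂/n₁)(n₃/n₂) = 1.1141 × 1.3845 = 1.5425.
θ_B(1→3) = arctan(1.5425) = 57.04°.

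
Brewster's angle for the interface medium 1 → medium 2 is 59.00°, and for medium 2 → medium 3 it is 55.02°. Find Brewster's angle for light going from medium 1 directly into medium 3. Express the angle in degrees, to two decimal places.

θ_B ≈ 67.20°

Each Brewster angle gives a ratio: n₂/n₁ = tan 59.00° = 1.6643, n₃/n₂ = tan 55.02° = 1.4292.
So n₃/n₁ = (n₂/n₁)(n₃/n₂) = 1.6643 × 1.4292 = 2.3786.
θ_B(1→3) = arctan(2.3786) = 67.20°.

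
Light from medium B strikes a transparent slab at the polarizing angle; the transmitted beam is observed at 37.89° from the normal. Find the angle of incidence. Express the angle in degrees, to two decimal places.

θ_B ≈ 52.11°

Brewster's condition makes the reflected and refracted beams perpendicular: θ_B + θ_t = 90°.
θ_B = 90° − 37.89° = 52.11°.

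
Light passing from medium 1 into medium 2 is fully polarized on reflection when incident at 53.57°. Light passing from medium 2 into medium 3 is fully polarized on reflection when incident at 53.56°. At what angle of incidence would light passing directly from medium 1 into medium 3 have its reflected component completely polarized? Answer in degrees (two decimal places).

θ_B ≈ 61.41°

tan θ_B(1→2) = n₂/n₁ = tan 53.57° = 1.3549.
tan θ_B(2→3) = n₃/n₂ = tan 53.56° = 1.3544.
n₃/n₁ = 1.8350. Then tan θ_B(1→3) = n₃/n₁, so θ_B(1→3) = arctan(1.8350) = 61.41°.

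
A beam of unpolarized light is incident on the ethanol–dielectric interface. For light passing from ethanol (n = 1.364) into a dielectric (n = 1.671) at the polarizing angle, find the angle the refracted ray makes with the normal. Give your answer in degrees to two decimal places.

First find Brewster's angle: tan θ_B = 1.671/1.364 = 1.2251, giving θ_B = 50.78°.
The refracted ray is perpendicular to the reflected ray, so θ_t = 90° − θ_B = 39.22°.

θ_t ≈ 39.22°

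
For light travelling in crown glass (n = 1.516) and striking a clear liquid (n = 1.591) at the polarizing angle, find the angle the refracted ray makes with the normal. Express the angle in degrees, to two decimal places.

θ_t ≈ 43.62°

tan θ_B = n₂/n₁ = 1.591/1.516 = 1.0495, so θ_B = 46.38°.
At Brewster's angle the reflected and refracted rays are perpendicular, so θ_t = 90° − θ_B = 90° − 46.38° = 43.62°.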